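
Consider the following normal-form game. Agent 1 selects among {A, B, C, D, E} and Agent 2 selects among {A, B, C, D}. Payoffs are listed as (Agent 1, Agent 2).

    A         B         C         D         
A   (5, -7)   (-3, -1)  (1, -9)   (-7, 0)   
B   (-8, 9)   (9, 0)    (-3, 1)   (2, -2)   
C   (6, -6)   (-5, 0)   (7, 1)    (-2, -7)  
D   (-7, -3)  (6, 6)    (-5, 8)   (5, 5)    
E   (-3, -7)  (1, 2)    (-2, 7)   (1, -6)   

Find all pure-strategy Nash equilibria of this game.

(C, C)

A profile is a Nash equilibrium when each player is best-responding to the other.
Agent 1's best responses — vs A: C (payoff 6); vs B: B (payoff 9); vs C: C (payoff 7); vs D: D (payoff 5).
Agent 2's best responses — vs A: D (payoff 0); vs B: A (payoff 9); vs C: C (payoff 1); vs D: C (payoff 8); vs E: C (payoff 7).
The only mutual best response is (C, C); neither player gains by switching there.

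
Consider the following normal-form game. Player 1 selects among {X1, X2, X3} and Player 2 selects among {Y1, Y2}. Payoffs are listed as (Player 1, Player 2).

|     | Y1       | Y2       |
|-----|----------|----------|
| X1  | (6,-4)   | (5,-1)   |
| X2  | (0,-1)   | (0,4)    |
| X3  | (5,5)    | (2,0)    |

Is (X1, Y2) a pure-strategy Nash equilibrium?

Holding Player 2 at Y2: Player 1 gets 5 from X1, versus 0 from X2, 2 from X3. No profitable deviation for Player 1.
Holding Player 1 at X1: Player 2 gets -1 from Y2, versus -4 from Y1. No profitable deviation for Player 2 either.

Yes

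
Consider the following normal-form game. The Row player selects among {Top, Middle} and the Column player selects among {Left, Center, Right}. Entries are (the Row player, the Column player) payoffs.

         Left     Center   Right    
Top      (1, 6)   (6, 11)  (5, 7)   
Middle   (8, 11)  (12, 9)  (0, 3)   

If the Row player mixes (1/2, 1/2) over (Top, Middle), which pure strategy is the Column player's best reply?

Compute the Column player's expected payoff from each pure strategy against the given mix.
Left: (1/2)·6 + (1/2)·11 = 17/2
Center: (1/2)·11 + (1/2)·9 = 10
Right: (1/2)·7 + (1/2)·3 = 5
Highest expected payoff is 10, from Center.

Center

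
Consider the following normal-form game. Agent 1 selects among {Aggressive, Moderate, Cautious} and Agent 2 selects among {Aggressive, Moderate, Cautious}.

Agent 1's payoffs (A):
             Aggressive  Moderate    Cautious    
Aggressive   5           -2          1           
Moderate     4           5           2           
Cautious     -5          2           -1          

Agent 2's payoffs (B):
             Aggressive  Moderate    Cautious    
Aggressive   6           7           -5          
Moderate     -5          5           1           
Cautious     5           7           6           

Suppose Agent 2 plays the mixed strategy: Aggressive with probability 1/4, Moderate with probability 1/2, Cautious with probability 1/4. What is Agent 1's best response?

Compute Agent 1's expected payoff from each pure strategy against the given mix.
Aggressive: (1/4)·5 + (1/2)·(-2) + (1/4)·1 = 1/2
Moderate: (1/4)·4 + (1/2)·5 + (1/4)·2 = 4
Cautious: (1/4)·(-5) + (1/2)·2 + (1/4)·(-1) = -1/2
Highest expected payoff is 4, from Moderate.

Moderate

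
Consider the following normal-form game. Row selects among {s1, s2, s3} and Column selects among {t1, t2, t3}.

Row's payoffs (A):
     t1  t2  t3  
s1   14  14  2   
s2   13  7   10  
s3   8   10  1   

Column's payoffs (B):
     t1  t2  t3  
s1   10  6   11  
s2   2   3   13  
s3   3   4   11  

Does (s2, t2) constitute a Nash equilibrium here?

Holding Column at t2: Row gets 7 from s2 but could get 14 by switching to s1. Row has a profitable deviation.

No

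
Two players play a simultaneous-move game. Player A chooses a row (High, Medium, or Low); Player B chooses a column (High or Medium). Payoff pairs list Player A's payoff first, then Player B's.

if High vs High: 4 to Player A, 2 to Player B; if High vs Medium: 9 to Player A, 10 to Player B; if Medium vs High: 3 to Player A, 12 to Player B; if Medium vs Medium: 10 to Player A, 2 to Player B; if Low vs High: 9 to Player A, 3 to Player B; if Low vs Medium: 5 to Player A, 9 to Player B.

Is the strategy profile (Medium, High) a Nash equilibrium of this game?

Holding Player B at High: Player A gets 3 from Medium but could get 9 by switching to Low. Player A has a profitable deviation.

No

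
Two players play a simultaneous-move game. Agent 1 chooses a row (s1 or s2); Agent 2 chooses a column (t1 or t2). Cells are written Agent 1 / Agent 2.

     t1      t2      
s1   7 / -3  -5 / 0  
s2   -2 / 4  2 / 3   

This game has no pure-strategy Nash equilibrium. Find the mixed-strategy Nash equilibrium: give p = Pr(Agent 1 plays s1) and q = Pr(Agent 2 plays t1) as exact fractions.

Each player's mixing probability is pinned down by making the *other* player indifferent.
Agent 2 indifferent between t1 and t2: p·(-3) + (1−p)·4 = p·0 + (1−p)·3 ⟹ 4 + (-7)p = 3 + (-3)p ⟹ p = 1/4.
Agent 1 indifferent between s1 and s2: q·7 + (1−q)·(-5) = q·(-2) + (1−q)·2 ⟹ (-5) + 12q = 2 + (-4)q ⟹ q = 7/16.

p = 1/4, q = 7/16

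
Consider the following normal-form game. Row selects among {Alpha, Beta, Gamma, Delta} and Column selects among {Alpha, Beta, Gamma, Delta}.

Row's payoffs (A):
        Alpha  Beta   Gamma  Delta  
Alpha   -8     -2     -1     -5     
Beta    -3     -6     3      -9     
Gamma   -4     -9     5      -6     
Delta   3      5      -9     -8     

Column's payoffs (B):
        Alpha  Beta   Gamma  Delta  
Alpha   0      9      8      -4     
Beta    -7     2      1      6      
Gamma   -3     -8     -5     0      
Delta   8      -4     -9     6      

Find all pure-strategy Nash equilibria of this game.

A profile is a Nash equilibrium when each player is best-responding to the other.
Row's best responses — vs Alpha: Delta (payoff 3); vs Beta: Delta (payoff 5); vs Gamma: Gamma (payoff 5); vs Delta: Alpha (payoff -5).
Column's best responses — vs Alpha: Beta (payoff 9); vs Beta: Delta (payoff 6); vs Gamma: Delta (payoff 0); vs Delta: Alpha (payoff 8).
The only mutual best response is (Delta, Alpha); neither player gains by switching there.

(Delta, Alpha)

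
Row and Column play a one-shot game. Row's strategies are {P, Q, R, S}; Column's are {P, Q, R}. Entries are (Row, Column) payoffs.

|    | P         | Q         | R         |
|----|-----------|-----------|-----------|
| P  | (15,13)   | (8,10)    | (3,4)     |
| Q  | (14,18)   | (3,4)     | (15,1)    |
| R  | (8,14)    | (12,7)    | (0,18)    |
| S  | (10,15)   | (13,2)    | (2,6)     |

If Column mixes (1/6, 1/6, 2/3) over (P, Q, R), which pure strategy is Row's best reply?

Q

Row's best reply maximizes expected payoff against the mix.
P: (1/6)·15 + (1/6)·8 + (2/3)·3 = 35/6
Q: (1/6)·14 + (1/6)·3 + (2/3)·15 = 77/6
R: (1/6)·8 + (1/6)·12 + (2/3)·0 = 10/3
S: (1/6)·10 + (1/6)·13 + (2/3)·2 = 31/6
Highest expected payoff is 77/6, from Q.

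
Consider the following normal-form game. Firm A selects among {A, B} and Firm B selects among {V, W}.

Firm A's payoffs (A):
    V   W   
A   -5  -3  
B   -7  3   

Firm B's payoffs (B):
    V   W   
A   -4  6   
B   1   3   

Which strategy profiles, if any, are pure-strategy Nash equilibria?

Find each player's best response to every opponent strategy; NE are the intersections.
Firm A's best responses — vs V: A (payoff -5); vs W: B (payoff 3).
Firm B's best responses — vs A: W (payoff 6); vs B: W (payoff 3).
The only mutual best response is (B, W); neither player gains by switching there.

(B, W)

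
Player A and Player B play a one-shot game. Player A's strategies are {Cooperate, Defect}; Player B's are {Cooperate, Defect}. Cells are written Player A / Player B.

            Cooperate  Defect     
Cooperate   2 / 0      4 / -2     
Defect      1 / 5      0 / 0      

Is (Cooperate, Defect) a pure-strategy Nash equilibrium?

No

Holding Player B at Defect: Player A gets 4 from Cooperate, versus 0 from Defect. No profitable deviation for Player A.
Holding Player A at Cooperate: Player B gets -2 from Defect but could get 0 by switching to Cooperate. Player B has a profitable deviation.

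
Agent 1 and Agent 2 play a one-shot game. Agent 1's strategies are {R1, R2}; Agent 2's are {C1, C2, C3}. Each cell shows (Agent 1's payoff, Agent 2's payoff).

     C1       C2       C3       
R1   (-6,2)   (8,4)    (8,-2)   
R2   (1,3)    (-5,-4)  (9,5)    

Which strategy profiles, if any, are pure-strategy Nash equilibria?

(R1, C2) and (R2, C3)

Check mutual best responses: a cell is a NE iff neither player can gain by unilaterally deviating.
Agent 1's best responses — vs C1: R2 (payoff 1); vs C2: R1 (payoff 8); vs C3: R2 (payoff 9).
Agent 2's best responses — vs R1: C2 (payoff 4); vs R2: C3 (payoff 5).
Mutual best responses occur at (R1, C2) and (R2, C3); at each, neither player gains by switching.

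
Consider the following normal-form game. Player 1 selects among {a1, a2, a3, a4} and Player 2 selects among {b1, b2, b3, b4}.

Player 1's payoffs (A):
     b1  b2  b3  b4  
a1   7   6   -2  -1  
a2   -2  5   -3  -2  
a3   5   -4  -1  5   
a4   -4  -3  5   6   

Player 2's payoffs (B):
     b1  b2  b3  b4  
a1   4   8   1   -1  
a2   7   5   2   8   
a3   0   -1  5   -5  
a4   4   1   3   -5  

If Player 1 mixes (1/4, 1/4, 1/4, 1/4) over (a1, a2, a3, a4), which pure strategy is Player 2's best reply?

Compute Player 2's expected payoff from each pure strategy against the given mix.
b1: (1/4)·4 + (1/4)·7 + (1/4)·0 + (1/4)·4 = 15/4
b2: (1/4)·8 + (1/4)·5 + (1/4)·(-1) + (1/4)·1 = 13/4
b3: (1/4)·1 + (1/4)·2 + (1/4)·5 + (1/4)·3 = 11/4
b4: (1/4)·(-1) + (1/4)·8 + (1/4)·(-5) + (1/4)·(-5) = -3/4
Highest expected payoff is 15/4, from b1.

b1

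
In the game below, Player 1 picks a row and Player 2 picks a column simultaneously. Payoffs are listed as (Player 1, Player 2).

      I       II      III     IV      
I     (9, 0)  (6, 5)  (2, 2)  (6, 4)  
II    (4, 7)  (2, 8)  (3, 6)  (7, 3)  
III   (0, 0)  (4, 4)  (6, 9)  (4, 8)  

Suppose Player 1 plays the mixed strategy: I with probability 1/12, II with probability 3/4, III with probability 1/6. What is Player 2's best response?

II

Player 2's best reply maximizes expected payoff against the mix.
I: (1/12)·0 + (3/4)·7 + (1/6)·0 = 21/4
II: (1/12)·5 + (3/4)·8 + (1/6)·4 = 85/12
III: (1/12)·2 + (3/4)·6 + (1/6)·9 = 37/6
IV: (1/12)·4 + (3/4)·3 + (1/6)·8 = 47/12
Highest expected payoff is 85/12, from II.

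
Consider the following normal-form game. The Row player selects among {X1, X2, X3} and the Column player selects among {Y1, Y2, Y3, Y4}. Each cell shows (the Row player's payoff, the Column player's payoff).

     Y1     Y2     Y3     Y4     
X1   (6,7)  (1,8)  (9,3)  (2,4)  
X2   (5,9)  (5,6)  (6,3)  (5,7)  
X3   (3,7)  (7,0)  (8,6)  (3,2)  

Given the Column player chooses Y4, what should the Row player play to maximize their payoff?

With the Column player fixed at Y4, the Row player's payoffs are: X1 → 2, X2 → 5, X3 → 3.
The maximum is 5, achieved by X2.

X2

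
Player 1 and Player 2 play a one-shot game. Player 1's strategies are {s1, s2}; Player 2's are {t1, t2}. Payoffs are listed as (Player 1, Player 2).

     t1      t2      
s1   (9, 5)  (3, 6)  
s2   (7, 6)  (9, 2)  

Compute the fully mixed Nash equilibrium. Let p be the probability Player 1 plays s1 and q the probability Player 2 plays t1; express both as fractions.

Each player's mixing probability is pinned down by making the *other* player indifferent.
Player 2 indifferent between t1 and t2: p·5 + (1−p)·6 = p·6 + (1−p)·2 ⟹ 6 + (-1)p = 2 + 4p ⟹ p = 4/5.
Player 1 indifferent between s1 and s2: q·9 + (1−q)·3 = q·7 + (1−q)·9 ⟹ 3 + 6q = 9 + (-2)q ⟹ q = 3/4.

p = 4/5, q = 3/4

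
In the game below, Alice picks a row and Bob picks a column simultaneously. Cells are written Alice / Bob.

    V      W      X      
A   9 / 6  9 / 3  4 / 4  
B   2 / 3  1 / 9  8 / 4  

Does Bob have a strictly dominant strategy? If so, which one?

None

Check whether one of Bob's strategies beats all alternatives regardless of what the opponent does.
V is not dominant: against B, W gives 9 > 3.
W is not dominant: against A, V gives 6 > 3.
X is not dominant: against A, V gives 6 > 4.
No single strategy is best against every opponent action.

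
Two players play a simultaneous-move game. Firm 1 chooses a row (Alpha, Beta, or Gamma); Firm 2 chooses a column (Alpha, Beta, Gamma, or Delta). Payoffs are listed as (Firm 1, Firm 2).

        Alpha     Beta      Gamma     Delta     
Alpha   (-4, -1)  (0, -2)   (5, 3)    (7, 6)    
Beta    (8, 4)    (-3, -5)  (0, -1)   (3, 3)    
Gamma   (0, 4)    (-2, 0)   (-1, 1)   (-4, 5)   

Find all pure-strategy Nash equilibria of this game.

A profile is a Nash equilibrium when each player is best-responding to the other.
Firm 1's best responses — vs Alpha: Beta (payoff 8); vs Beta: Alpha (payoff 0); vs Gamma: Alpha (payoff 5); vs Delta: Alpha (payoff 7).
Firm 2's best responses — vs Alpha: Delta (payoff 6); vs Beta: Alpha (payoff 4); vs Gamma: Delta (payoff 5).
Mutual best responses occur at (Alpha, Delta) and (Beta, Alpha); at each, neither player gains by switching.

(Alpha, Delta) and (Beta, Alpha)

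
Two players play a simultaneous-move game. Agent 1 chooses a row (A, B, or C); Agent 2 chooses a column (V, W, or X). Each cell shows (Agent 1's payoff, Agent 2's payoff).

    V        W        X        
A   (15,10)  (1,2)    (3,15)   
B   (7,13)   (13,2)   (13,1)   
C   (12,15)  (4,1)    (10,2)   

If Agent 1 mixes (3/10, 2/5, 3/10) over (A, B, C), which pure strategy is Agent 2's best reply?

Compute Agent 2's expected payoff from each pure strategy against the given mix.
V: (3/10)·10 + (2/5)·13 + (3/10)·15 = 127/10
W: (3/10)·2 + (2/5)·2 + (3/10)·1 = 17/10
X: (3/10)·15 + (2/5)·1 + (3/10)·2 = 11/2
Highest expected payoff is 127/10, from V.

V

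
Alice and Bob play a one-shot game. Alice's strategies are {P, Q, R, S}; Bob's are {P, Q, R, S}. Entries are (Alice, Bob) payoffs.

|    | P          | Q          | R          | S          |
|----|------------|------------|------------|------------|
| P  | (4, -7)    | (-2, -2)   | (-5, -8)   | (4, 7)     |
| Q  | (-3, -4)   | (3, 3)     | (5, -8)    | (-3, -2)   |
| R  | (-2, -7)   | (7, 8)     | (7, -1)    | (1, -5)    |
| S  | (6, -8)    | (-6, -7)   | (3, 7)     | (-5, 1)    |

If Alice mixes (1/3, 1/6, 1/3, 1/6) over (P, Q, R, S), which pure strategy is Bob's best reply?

Q

Bob's best reply maximizes expected payoff against the mix.
P: (1/3)·(-7) + (1/6)·(-4) + (1/3)·(-7) + (1/6)·(-8) = -20/3
Q: (1/3)·(-2) + (1/6)·3 + (1/3)·8 + (1/6)·(-7) = 4/3
R: (1/3)·(-8) + (1/6)·(-8) + (1/3)·(-1) + (1/6)·7 = -19/6
S: (1/3)·7 + (1/6)·(-2) + (1/3)·(-5) + (1/6)·1 = 1/2
Highest expected payoff is 4/3, from Q.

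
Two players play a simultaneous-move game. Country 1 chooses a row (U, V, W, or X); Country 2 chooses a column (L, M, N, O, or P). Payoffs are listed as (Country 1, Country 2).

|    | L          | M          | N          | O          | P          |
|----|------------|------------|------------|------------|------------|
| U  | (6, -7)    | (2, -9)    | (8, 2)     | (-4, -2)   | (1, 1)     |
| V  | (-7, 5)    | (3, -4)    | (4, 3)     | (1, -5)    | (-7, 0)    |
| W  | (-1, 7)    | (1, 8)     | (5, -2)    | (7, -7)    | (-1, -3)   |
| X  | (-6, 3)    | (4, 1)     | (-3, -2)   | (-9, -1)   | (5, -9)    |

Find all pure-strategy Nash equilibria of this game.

A profile is a Nash equilibrium when each player is best-responding to the other.
Country 1's best responses — vs L: U (payoff 6); vs M: X (payoff 4); vs N: U (payoff 8); vs O: W (payoff 7); vs P: X (payoff 5).
Country 2's best responses — vs U: N (payoff 2); vs V: L (payoff 5); vs W: M (payoff 8); vs X: L (payoff 3).
The only mutual best response is (U, N); neither player gains by switching there.

(U, N)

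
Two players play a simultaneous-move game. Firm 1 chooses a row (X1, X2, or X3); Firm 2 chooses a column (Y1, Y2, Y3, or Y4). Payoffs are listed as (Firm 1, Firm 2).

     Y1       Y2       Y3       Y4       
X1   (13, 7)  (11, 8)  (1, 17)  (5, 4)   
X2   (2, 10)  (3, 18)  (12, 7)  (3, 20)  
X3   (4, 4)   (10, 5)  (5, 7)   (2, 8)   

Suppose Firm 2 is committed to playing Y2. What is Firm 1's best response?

X1

With Firm 2 fixed at Y2, Firm 1's payoffs are: X1 → 11, X2 → 3, X3 → 10.
The maximum is 11, achieved by X1.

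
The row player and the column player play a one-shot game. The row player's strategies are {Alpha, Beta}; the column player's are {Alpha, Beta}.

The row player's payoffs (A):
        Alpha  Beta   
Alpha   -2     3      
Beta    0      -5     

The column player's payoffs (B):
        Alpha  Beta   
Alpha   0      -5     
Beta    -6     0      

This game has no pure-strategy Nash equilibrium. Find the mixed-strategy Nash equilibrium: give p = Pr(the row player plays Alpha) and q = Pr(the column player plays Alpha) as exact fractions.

In a mixed NE each player is indifferent between their pure strategies, so the opponent's mix sets the indifference.
The column player indifferent between Alpha and Beta: p·0 + (1−p)·(-6) = p·(-5) + (1−p)·0 ⟹ (-6) + 6p = 0 + (-5)p ⟹ p = 6/11.
The row player indifferent between Alpha and Beta: q·(-2) + (1−q)·3 = q·0 + (1−q)·(-5) ⟹ 3 + (-5)q = (-5) + 5q ⟹ q = 4/5.

p = 6/11, q = 4/5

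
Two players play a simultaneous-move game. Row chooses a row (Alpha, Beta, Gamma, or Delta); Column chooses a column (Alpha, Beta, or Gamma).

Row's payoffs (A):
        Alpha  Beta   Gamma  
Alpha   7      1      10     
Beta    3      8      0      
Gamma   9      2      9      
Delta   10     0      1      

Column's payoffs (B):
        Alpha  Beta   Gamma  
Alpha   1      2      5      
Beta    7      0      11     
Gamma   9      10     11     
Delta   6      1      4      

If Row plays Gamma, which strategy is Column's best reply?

With Row fixed at Gamma, Column's payoffs are: Alpha → 9, Beta → 10, Gamma → 11.
The maximum is 11, achieved by Gamma.

Gamma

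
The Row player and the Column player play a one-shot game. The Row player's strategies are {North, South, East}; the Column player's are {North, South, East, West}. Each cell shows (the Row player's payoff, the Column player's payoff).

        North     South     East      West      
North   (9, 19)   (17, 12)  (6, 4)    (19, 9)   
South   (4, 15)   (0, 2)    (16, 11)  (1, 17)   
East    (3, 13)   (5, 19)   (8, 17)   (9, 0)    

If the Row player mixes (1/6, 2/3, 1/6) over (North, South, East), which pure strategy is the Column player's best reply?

North

The Column player's best reply maximizes expected payoff against the mix.
North: (1/6)·19 + (2/3)·15 + (1/6)·13 = 46/3
South: (1/6)·12 + (2/3)·2 + (1/6)·19 = 13/2
East: (1/6)·4 + (2/3)·11 + (1/6)·17 = 65/6
West: (1/6)·9 + (2/3)·17 + (1/6)·0 = 77/6
Highest expected payoff is 46/3, from North.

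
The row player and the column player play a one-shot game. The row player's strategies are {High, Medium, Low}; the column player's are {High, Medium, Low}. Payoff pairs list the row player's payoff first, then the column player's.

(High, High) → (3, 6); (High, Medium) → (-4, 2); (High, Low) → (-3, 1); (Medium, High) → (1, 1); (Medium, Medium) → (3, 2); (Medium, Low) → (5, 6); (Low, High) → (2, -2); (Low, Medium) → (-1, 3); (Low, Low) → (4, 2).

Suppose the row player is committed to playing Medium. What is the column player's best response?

Low

With the row player fixed at Medium, the column player's payoffs are: High → 1, Medium → 2, Low → 6.
The maximum is 6, achieved by Low.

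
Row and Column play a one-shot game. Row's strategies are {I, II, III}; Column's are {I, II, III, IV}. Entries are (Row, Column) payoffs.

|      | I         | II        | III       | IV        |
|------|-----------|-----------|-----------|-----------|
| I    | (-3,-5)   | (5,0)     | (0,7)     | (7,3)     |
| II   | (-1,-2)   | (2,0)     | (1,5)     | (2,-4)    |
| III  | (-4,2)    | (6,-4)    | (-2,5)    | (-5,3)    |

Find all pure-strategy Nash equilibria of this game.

(II, III)

A profile is a Nash equilibrium when each player is best-responding to the other.
Row's best responses — vs I: II (payoff -1); vs II: III (payoff 6); vs III: II (payoff 1); vs IV: I (payoff 7).
Column's best responses — vs I: III (payoff 7); vs II: III (payoff 5); vs III: III (payoff 5).
The only mutual best response is (II, III); neither player gains by switching there.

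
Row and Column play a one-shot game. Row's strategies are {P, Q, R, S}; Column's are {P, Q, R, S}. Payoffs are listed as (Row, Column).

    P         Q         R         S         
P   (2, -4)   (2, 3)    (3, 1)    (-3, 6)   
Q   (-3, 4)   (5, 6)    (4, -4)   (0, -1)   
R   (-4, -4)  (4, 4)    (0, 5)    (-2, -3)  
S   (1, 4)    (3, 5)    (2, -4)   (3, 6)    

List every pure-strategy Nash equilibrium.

Find each player's best response to every opponent strategy; NE are the intersections.
Row's best responses — vs P: P (payoff 2); vs Q: Q (payoff 5); vs R: Q (payoff 4); vs S: S (payoff 3).
Column's best responses — vs P: S (payoff 6); vs Q: Q (payoff 6); vs R: R (payoff 5); vs S: S (payoff 6).
Mutual best responses occur at (Q, Q) and (S, S); at each, neither player gains by switching.

(Q, Q) and (S, S)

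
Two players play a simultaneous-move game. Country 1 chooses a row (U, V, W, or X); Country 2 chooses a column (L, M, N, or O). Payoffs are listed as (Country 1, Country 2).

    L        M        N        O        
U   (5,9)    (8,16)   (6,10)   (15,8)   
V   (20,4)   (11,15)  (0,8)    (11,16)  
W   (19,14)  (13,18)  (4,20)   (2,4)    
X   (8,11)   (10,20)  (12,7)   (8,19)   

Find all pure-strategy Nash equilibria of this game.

None

Check mutual best responses: a cell is a NE iff neither player can gain by unilaterally deviating.
Country 1's best responses — vs L: V (payoff 20); vs M: W (payoff 13); vs N: X (payoff 12); vs O: U (payoff 15).
Country 2's best responses — vs U: M (payoff 16); vs V: O (payoff 16); vs W: N (payoff 20); vs X: M (payoff 20).
No cell has both players best-responding. For instance, Country 1's best reply to L is V, but against V Country 2 prefers O over L.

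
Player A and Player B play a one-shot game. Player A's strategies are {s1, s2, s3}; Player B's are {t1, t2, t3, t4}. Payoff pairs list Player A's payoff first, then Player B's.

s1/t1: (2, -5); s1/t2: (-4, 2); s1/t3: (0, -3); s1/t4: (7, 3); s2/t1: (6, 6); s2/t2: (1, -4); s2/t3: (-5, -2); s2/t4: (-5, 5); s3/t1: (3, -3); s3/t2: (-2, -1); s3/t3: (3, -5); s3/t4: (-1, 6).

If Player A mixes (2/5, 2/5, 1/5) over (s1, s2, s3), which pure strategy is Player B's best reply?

t4

Compute Player B's expected payoff from each pure strategy against the given mix.
t1: (2/5)·(-5) + (2/5)·6 + (1/5)·(-3) = -1/5
t2: (2/5)·2 + (2/5)·(-4) + (1/5)·(-1) = -1
t3: (2/5)·(-3) + (2/5)·(-2) + (1/5)·(-5) = -3
t4: (2/5)·3 + (2/5)·5 + (1/5)·6 = 22/5
Highest expected payoff is 22/5, from t4.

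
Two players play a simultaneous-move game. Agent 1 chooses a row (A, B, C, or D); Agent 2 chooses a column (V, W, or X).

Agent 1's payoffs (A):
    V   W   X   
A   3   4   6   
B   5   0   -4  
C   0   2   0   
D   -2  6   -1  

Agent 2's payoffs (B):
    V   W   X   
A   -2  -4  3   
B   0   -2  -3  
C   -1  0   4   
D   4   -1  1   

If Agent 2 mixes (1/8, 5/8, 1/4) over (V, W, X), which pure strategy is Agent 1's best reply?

Compute Agent 1's expected payoff from each pure strategy against the given mix.
A: (1/8)·3 + (5/8)·4 + (1/4)·6 = 35/8
B: (1/8)·5 + (5/8)·0 + (1/4)·(-4) = -3/8
C: (1/8)·0 + (5/8)·2 + (1/4)·0 = 5/4
D: (1/8)·(-2) + (5/8)·6 + (1/4)·(-1) = 13/4
Highest expected payoff is 35/8, from A.

A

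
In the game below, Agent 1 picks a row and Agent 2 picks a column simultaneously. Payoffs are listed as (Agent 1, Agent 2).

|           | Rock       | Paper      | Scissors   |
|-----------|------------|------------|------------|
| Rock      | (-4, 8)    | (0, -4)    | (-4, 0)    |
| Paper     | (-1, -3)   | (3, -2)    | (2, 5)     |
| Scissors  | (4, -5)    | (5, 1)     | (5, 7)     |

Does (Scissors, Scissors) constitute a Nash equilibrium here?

Holding Agent 2 at Scissors: Agent 1 gets 5 from Scissors, versus -4 from Rock, 2 from Paper. No profitable deviation for Agent 1.
Holding Agent 1 at Scissors: Agent 2 gets 7 from Scissors, versus -5 from Rock, 1 from Paper. No profitable deviation for Agent 2 either.

Yes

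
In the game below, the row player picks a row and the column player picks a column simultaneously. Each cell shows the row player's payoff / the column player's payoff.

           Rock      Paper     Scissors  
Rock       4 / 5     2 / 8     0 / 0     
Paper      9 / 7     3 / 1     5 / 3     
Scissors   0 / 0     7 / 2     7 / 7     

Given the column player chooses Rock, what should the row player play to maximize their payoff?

Paper

With the column player fixed at Rock, the row player's payoffs are: Rock → 4, Paper → 9, Scissors → 0.
The maximum is 9, achieved by Paper.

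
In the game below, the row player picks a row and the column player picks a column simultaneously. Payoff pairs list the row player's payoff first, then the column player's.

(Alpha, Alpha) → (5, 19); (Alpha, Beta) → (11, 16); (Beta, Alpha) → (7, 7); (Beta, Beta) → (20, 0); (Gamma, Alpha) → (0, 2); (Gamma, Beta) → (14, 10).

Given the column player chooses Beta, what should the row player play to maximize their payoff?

With the column player fixed at Beta, the row player's payoffs are: Alpha → 11, Beta → 20, Gamma → 14.
The maximum is 20, achieved by Beta.

Beta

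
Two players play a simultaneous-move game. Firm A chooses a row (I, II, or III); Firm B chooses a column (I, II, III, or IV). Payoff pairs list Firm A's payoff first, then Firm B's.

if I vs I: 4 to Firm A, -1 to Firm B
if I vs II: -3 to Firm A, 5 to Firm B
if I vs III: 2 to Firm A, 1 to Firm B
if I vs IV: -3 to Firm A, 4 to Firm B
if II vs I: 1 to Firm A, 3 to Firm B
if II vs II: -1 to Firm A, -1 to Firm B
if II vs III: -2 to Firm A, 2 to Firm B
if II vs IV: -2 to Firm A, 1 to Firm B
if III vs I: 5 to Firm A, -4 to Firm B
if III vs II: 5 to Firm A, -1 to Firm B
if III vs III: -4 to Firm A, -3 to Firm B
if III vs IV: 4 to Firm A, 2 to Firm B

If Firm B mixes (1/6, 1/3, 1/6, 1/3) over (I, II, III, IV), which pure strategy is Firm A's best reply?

Compute Firm A's expected payoff from each pure strategy against the given mix.
I: (1/6)·4 + (1/3)·(-3) + (1/6)·2 + (1/3)·(-3) = -1
II: (1/6)·1 + (1/3)·(-1) + (1/6)·(-2) + (1/3)·(-2) = -7/6
III: (1/6)·5 + (1/3)·5 + (1/6)·(-4) + (1/3)·4 = 19/6
Highest expected payoff is 19/6, from III.

III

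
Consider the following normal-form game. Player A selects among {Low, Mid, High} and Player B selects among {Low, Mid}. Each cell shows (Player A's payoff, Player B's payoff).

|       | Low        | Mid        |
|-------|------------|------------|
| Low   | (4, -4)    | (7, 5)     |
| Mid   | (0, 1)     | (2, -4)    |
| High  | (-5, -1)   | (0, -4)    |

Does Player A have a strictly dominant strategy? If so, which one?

Check whether one of Player A's strategies beats all alternatives regardless of what the opponent does.
Low strictly dominates: vs Low: 4 > each of {0, -5}; vs Mid: 7 > each of {2, 0}.

Low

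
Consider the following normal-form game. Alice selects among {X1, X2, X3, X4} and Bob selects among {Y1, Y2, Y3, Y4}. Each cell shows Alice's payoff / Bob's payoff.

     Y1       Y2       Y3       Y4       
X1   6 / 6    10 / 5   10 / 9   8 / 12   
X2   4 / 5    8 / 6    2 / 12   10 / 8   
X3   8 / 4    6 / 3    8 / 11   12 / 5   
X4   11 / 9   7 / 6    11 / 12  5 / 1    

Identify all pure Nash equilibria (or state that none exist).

(X4, Y3)

Find each player's best response to every opponent strategy; NE are the intersections.
Alice's best responses — vs Y1: X4 (payoff 11); vs Y2: X1 (payoff 10); vs Y3: X4 (payoff 11); vs Y4: X3 (payoff 12).
Bob's best responses — vs X1: Y4 (payoff 12); vs X2: Y3 (payoff 12); vs X3: Y3 (payoff 11); vs X4: Y3 (payoff 12).
The only mutual best response is (X4, Y3); neither player gains by switching there.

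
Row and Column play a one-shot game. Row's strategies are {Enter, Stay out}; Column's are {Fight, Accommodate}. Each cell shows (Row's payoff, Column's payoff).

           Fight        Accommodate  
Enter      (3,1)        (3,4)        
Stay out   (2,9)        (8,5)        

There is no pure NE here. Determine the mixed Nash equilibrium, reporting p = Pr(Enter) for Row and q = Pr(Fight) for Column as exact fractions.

p = 4/7, q = 5/6

Each player's mixing probability is pinned down by making the *other* player indifferent.
Column indifferent between Fight and Accommodate: p·1 + (1−p)·9 = p·4 + (1−p)·5 ⟹ 9 + (-8)p = 5 + (-1)p ⟹ p = 4/7.
Row indifferent between Enter and Stay out: q·3 + (1−q)·3 = q·2 + (1−q)·8 ⟹ 3 + 0q = 8 + (-6)q ⟹ q = 5/6.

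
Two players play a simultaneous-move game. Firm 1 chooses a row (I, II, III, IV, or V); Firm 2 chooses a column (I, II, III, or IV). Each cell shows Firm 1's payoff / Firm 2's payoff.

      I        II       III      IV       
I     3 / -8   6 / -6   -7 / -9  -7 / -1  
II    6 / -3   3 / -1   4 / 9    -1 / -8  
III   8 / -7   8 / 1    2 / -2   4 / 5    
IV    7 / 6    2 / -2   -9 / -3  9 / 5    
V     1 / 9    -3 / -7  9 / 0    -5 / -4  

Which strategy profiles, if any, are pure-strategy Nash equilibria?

A profile is a Nash equilibrium when each player is best-responding to the other.
Firm 1's best responses — vs I: III (payoff 8); vs II: III (payoff 8); vs III: V (payoff 9); vs IV: IV (payoff 9).
Firm 2's best responses — vs I: IV (payoff -1); vs II: III (payoff 9); vs III: IV (payoff 5); vs IV: I (payoff 6); vs V: I (payoff 9).
No cell has both players best-responding. For instance, Firm 1's best reply to III is V, but against V Firm 2 prefers I over III.

There is no pure-strategy Nash equilibrium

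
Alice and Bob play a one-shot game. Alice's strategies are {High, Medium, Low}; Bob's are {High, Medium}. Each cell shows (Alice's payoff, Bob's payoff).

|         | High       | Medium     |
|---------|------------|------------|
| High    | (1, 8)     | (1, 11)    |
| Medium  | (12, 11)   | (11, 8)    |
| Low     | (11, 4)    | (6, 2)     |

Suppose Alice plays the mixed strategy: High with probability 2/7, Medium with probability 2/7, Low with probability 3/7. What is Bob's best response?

High

Compute Bob's expected payoff from each pure strategy against the given mix.
High: (2/7)·8 + (2/7)·11 + (3/7)·4 = 50/7
Medium: (2/7)·11 + (2/7)·8 + (3/7)·2 = 44/7
Highest expected payoff is 50/7, from High.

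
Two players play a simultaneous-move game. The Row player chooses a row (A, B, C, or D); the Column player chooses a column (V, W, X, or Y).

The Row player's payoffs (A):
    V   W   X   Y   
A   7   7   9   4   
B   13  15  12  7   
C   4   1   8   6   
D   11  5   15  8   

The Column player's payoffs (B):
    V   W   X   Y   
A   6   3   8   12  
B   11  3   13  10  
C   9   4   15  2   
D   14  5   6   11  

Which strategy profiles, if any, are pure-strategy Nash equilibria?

No pure-strategy Nash equilibrium

Check mutual best responses: a cell is a NE iff neither player can gain by unilaterally deviating.
The Row player's best responses — vs V: B (payoff 13); vs W: B (payoff 15); vs X: D (payoff 15); vs Y: D (payoff 8).
The Column player's best responses — vs A: Y (payoff 12); vs B: X (payoff 13); vs C: X (payoff 15); vs D: V (payoff 14).
No cell has both players best-responding. For instance, the Row player's best reply to W is B, but against B the Column player prefers X over W.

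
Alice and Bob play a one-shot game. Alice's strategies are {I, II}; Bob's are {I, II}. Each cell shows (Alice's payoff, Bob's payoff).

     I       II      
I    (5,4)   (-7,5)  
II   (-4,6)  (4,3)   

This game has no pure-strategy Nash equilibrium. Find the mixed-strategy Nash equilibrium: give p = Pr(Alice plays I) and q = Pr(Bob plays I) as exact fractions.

p = 3/4, q = 11/20

In a mixed NE each player is indifferent between their pure strategies, so the opponent's mix sets the indifference.
Bob indifferent between I and II: p·4 + (1−p)·6 = p·5 + (1−p)·3 ⟹ 6 + (-2)p = 3 + 2p ⟹ p = 3/4.
Alice indifferent between I and II: q·5 + (1−q)·(-7) = q·(-4) + (1−q)·4 ⟹ (-7) + 12q = 4 + (-8)q ⟹ q = 11/20.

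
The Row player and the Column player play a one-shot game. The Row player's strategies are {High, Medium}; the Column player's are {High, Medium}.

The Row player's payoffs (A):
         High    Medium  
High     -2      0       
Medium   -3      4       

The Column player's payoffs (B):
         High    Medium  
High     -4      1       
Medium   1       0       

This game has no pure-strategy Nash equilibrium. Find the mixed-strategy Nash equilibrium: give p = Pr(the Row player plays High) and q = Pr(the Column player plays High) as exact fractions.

Each player's mixing probability is pinned down by making the *other* player indifferent.
The Column player indifferent between High and Medium: p·(-4) + (1−p)·1 = p·1 + (1−p)·0 ⟹ 1 + (-5)p = 0 + 1p ⟹ p = 1/6.
The Row player indifferent between High and Medium: q·(-2) + (1−q)·0 = q·(-3) + (1−q)·4 ⟹ 0 + (-2)q = 4 + (-7)q ⟹ q = 4/5.

p = 1/6, q = 4/5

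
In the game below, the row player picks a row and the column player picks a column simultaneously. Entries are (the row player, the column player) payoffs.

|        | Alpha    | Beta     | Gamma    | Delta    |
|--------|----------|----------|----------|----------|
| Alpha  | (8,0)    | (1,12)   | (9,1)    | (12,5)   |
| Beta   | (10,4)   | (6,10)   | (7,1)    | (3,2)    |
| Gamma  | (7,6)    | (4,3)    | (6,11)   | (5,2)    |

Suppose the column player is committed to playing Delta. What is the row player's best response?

With the column player fixed at Delta, the row player's payoffs are: Alpha → 12, Beta → 3, Gamma → 5.
The maximum is 12, achieved by Alpha.

Alpha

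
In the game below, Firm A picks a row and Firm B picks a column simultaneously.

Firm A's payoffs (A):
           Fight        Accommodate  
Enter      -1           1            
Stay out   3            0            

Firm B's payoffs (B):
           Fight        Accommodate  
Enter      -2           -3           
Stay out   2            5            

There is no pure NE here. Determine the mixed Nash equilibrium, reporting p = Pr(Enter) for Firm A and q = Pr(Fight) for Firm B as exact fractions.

p = 3/4, q = 1/5

In a mixed NE each player is indifferent between their pure strategies, so the opponent's mix sets the indifference.
Firm B indifferent between Fight and Accommodate: p·(-2) + (1−p)·2 = p·(-3) + (1−p)·5 ⟹ 2 + (-4)p = 5 + (-8)p ⟹ p = 3/4.
Firm A indifferent between Enter and Stay out: q·(-1) + (1−q)·1 = q·3 + (1−q)·0 ⟹ 1 + (-2)q = 0 + 3q ⟹ q = 1/5.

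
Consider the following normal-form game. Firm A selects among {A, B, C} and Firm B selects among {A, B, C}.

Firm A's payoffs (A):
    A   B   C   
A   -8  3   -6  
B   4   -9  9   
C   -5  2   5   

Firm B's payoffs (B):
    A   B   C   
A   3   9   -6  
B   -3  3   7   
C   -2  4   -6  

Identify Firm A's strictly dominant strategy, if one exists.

No strictly dominant strategy

Check whether one of Firm A's strategies beats all alternatives regardless of what the opponent does.
A is not dominant: against A, B gives 4 > -8.
B is not dominant: against B, A gives 3 > -9.
C is not dominant: against A, B gives 4 > -5.
No single strategy is best against every opponent action.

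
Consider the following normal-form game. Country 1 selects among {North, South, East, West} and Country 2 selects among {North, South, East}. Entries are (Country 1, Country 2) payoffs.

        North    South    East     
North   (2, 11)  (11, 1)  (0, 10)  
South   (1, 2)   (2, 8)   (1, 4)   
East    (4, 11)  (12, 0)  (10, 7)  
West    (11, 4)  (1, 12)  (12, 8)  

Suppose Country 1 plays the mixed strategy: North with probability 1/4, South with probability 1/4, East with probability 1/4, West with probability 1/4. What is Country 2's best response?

Country 2's best reply maximizes expected payoff against the mix.
North: (1/4)·11 + (1/4)·2 + (1/4)·11 + (1/4)·4 = 7
South: (1/4)·1 + (1/4)·8 + (1/4)·0 + (1/4)·12 = 21/4
East: (1/4)·10 + (1/4)·4 + (1/4)·7 + (1/4)·8 = 29/4
Highest expected payoff is 29/4, from East.

East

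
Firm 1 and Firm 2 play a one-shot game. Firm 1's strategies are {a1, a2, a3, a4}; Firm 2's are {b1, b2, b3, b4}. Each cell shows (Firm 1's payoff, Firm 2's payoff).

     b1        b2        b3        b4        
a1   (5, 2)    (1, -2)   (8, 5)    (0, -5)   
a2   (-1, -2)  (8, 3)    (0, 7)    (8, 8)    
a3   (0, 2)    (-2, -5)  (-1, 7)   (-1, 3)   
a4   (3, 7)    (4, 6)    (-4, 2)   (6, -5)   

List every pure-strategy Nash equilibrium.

Find each player's best response to every opponent strategy; NE are the intersections.
Firm 1's best responses — vs b1: a1 (payoff 5); vs b2: a2 (payoff 8); vs b3: a1 (payoff 8); vs b4: a2 (payoff 8).
Firm 2's best responses — vs a1: b3 (payoff 5); vs a2: b4 (payoff 8); vs a3: b3 (payoff 7); vs a4: b1 (payoff 7).
Mutual best responses occur at (a1, b3) and (a2, b4); at each, neither player gains by switching.

(a1, b3) and (a2, b4)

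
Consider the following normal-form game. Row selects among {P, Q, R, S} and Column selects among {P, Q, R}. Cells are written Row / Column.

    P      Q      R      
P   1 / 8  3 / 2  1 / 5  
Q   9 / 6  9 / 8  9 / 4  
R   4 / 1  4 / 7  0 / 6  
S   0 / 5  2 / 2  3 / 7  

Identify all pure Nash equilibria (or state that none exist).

Check mutual best responses: a cell is a NE iff neither player can gain by unilaterally deviating.
Row's best responses — vs P: Q (payoff 9); vs Q: Q (payoff 9); vs R: Q (payoff 9).
Column's best responses — vs P: P (payoff 8); vs Q: Q (payoff 8); vs R: Q (payoff 7); vs S: R (payoff 7).
The only mutual best response is (Q, Q); neither player gains by switching there.

(Q, Q)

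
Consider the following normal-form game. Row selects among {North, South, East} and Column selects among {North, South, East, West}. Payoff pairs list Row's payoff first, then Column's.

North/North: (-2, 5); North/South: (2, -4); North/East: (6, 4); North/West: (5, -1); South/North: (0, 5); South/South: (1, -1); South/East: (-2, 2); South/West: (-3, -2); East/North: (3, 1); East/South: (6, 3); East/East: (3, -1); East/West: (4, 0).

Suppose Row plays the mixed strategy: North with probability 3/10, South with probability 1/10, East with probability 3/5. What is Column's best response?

North

Column's best reply maximizes expected payoff against the mix.
North: (3/10)·5 + (1/10)·5 + (3/5)·1 = 13/5
South: (3/10)·(-4) + (1/10)·(-1) + (3/5)·3 = 1/2
East: (3/10)·4 + (1/10)·2 + (3/5)·(-1) = 4/5
West: (3/10)·(-1) + (1/10)·(-2) + (3/5)·0 = -1/2
Highest expected payoff is 13/5, from North.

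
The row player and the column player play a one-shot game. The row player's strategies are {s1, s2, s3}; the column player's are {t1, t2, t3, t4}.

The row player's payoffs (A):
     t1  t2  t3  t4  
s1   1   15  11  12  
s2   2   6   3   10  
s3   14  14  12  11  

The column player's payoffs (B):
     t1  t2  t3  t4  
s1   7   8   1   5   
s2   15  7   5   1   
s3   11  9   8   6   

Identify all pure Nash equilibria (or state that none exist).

Check mutual best responses: a cell is a NE iff neither player can gain by unilaterally deviating.
The row player's best responses — vs t1: s3 (payoff 14); vs t2: s1 (payoff 15); vs t3: s3 (payoff 12); vs t4: s1 (payoff 12).
The column player's best responses — vs s1: t2 (payoff 8); vs s2: t1 (payoff 15); vs s3: t1 (payoff 11).
Mutual best responses occur at (s1, t2) and (s3, t1); at each, neither player gains by switching.

(s1, t2) and (s3, t1)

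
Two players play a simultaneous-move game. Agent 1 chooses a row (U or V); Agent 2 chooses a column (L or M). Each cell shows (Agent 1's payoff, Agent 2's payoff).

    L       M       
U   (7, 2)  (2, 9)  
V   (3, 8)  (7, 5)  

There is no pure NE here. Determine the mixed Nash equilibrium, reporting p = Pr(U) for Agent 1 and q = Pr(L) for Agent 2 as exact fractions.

Each player's mixing probability is pinned down by making the *other* player indifferent.
Agent 2 indifferent between L and M: p·2 + (1−p)·8 = p·9 + (1−p)·5 ⟹ 8 + (-6)p = 5 + 4p ⟹ p = 3/10.
Agent 1 indifferent between U and V: q·7 + (1−q)·2 = q·3 + (1−q)·7 ⟹ 2 + 5q = 7 + (-4)q ⟹ q = 5/9.

p = 3/10, q = 5/9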